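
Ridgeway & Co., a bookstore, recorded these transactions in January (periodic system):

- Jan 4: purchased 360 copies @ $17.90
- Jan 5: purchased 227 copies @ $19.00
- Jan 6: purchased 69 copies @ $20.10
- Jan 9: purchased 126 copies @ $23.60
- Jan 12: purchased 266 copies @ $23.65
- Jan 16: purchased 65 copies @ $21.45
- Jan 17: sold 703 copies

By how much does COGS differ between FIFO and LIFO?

$2,155.55

FIFO COGS: 360 @ $17.90 + 227 @ $19.00 + 69 @ $20.10 + 47 @ $23.60 = $13,253.10
LIFO COGS: 65 @ $21.45 + 266 @ $23.65 + 126 @ $23.60 + 69 @ $20.10 + 177 @ $19.00 = $15,408.65
Difference = |$13,253.10 − $15,408.65| = $2,155.55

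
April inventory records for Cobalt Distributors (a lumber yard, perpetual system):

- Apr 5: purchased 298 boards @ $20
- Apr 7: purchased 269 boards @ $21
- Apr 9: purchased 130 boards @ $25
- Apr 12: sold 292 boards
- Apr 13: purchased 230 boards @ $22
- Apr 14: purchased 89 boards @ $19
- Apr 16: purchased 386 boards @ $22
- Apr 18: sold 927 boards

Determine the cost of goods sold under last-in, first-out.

Apr 12, 292 sold [LIFO — newest first]: 130 @ $25 + 162 @ $21 = $6,652
Apr 18, 927 sold [LIFO — newest first]: 386 @ $22 + 89 @ $19 + 230 @ $22 + 107 @ $21 + 115 @ $20 = $19,790
Total COGS = $6,652 + $19,790 = $26,442
Ending inventory: 183 @ $20 = $3,660

COGS = $26,442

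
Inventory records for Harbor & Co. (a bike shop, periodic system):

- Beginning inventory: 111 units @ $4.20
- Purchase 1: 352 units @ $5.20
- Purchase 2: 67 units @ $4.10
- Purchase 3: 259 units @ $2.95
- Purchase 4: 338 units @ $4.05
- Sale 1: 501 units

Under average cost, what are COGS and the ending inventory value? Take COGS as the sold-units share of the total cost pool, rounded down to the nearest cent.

COGS = $2,091.24; ending inventory = $2,613.01

Sale 1, sell 501: 501/1127 × $4,704.25 → $2,091.24
Ending inventory (cost pool remaining) = $2,613.01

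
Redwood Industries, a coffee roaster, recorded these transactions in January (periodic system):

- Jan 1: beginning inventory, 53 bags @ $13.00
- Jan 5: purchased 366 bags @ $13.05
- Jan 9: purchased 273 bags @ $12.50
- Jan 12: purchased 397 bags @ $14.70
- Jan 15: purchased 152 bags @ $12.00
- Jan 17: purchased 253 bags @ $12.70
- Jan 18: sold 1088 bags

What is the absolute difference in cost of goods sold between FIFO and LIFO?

$243.85

FIFO COGS: 53 @ $13.00 + 366 @ $13.05 + 273 @ $12.50 + 396 @ $14.70 = $14,699.00
LIFO COGS: 253 @ $12.70 + 152 @ $12.00 + 397 @ $14.70 + 273 @ $12.50 + 13 @ $13.05 = $14,455.15
Difference = |$14,699.00 − $14,455.15| = $243.85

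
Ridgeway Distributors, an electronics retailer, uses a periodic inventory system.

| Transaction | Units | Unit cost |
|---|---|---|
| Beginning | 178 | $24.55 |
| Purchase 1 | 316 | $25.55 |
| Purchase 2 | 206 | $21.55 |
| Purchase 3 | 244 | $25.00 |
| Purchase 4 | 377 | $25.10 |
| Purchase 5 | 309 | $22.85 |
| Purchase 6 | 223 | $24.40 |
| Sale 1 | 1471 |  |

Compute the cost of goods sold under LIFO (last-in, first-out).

COGS = $35,365.45

Sale 1 (1471) [LIFO — newest first]: 223 @ $24.40 + 309 @ $22.85 + 377 @ $25.10 + 244 @ $25.00 + 206 @ $21.55 + 112 @ $25.55 = $35,365.45
Ending inventory: 178 @ $24.55 + 204 @ $25.55 = $9,582.10
Check: goods available $44,947.55 = COGS $35,365.45 + ending $9,582.10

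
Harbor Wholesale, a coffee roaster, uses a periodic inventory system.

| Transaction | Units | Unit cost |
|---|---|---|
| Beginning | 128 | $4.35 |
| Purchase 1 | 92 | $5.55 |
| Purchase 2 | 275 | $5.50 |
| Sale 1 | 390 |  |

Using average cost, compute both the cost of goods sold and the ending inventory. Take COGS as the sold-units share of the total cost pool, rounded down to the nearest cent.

Sale 1, sell 390: 390/495 × $2,579.90 → $2,032.64
Ending inventory (cost pool remaining) = $547.26
Check: goods available $2,579.90 = COGS $2,032.64 + ending $547.26

COGS = $2,032.64; ending inventory = $547.26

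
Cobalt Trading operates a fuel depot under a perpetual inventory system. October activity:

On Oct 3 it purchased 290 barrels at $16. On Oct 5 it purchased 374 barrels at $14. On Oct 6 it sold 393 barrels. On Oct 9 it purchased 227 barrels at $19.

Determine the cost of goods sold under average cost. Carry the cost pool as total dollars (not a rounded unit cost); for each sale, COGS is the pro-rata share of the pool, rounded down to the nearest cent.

COGS = $5,845.28

After Oct 3: 290 on hand, pool $4,640.00 (≈ $16.0000 each)
After Oct 5: 664 on hand, pool $9,876.00 (≈ $14.8735 each)
Oct 6, sell 393: 393/664 × $9,876.00 → $5,845.28
After Oct 9: 498 on hand, pool $8,343.72 (≈ $16.7545 each)
Ending inventory (cost pool remaining) = $8,343.72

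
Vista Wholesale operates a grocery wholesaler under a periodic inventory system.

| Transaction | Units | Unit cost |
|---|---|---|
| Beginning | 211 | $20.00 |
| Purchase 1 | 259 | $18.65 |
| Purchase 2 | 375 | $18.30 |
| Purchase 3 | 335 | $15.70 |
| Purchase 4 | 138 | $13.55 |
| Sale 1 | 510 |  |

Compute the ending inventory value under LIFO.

Ending inventory = $15,235.75

Sale 1 (510) [LIFO — newest first]: 138 @ $13.55 + 335 @ $15.70 + 37 @ $18.30 = $7,806.50
Ending inventory: 211 @ $20.00 + 259 @ $18.65 + 338 @ $18.30 = $15,235.75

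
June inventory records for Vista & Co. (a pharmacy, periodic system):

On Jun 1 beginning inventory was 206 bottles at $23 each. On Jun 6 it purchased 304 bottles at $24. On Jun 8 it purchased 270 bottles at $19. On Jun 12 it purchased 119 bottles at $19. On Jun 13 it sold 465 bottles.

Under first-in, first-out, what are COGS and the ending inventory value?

COGS = $10,954; ending inventory = $8,471

Jun 13, 465 sold [FIFO — oldest first]: 206 @ $23 + 259 @ $24 = $10,954
Ending inventory: 45 @ $24 + 270 @ $19 + 119 @ $19 = $8,471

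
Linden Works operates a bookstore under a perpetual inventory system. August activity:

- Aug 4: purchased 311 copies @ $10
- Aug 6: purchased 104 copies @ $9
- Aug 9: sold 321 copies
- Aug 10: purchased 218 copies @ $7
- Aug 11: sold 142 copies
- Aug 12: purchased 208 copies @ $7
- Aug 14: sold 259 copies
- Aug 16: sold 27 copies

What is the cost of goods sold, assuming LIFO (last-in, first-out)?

COGS = $6,108

Aug 9, 321 sold [LIFO — newest first]: 104 @ $9 + 217 @ $10 = $3,106
Aug 11, 142 sold [LIFO — newest first]: 142 @ $7 = $994
Aug 14, 259 sold [LIFO — newest first]: 208 @ $7 + 51 @ $7 = $1,813
Aug 16, 27 sold [LIFO — newest first]: 25 @ $7 + 2 @ $10 = $195
Total COGS = $3,106 + $994 + $1,813 + $195 = $6,108
Ending inventory: 92 @ $10 = $920
Check: goods available $7,028 = COGS $6,108 + ending $920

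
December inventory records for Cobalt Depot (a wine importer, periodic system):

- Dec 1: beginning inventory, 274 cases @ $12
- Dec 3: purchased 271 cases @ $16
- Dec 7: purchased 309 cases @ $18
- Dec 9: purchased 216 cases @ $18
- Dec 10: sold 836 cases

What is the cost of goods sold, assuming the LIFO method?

Dec 10, 836 sold [LIFO — newest first]: 216 @ $18 + 309 @ $18 + 271 @ $16 + 40 @ $12 = $14,266
Ending inventory: 234 @ $12 = $2,808

COGS = $14,266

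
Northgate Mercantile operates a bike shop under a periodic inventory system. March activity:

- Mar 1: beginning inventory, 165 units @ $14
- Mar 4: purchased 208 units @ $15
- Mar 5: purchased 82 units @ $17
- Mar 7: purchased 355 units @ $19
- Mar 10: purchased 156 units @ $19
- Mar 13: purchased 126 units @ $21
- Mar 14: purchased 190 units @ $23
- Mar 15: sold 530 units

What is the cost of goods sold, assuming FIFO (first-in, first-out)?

Mar 15, 530 sold [FIFO — oldest first]: 165 @ $14 + 208 @ $15 + 82 @ $17 + 75 @ $19 = $8,249
Ending inventory: 280 @ $19 + 156 @ $19 + 126 @ $21 + 190 @ $23 = $15,300

COGS = $8,249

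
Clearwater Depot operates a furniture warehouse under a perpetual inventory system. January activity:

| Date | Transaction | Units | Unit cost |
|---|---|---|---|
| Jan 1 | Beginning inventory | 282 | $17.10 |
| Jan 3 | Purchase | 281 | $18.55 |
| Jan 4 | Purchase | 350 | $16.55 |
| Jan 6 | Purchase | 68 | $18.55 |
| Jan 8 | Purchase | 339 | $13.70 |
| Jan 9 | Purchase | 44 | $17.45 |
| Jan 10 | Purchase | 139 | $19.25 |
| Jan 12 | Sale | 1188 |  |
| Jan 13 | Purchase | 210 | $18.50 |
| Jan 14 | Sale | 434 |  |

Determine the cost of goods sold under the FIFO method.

Jan 12, 1188 sold [FIFO — oldest first]: 282 @ $17.10 + 281 @ $18.55 + 350 @ $16.55 + 68 @ $18.55 + 207 @ $13.70 = $19,924.55
Jan 14, 434 sold [FIFO — oldest first]: 132 @ $13.70 + 44 @ $17.45 + 139 @ $19.25 + 119 @ $18.50 = $7,453.45
Total COGS = $19,924.55 + $7,453.45 = $27,378.00
Ending inventory: 91 @ $18.50 = $1,683.50
Check: goods available $29,061.50 = COGS $27,378.00 + ending $1,683.50

COGS = $27,378.00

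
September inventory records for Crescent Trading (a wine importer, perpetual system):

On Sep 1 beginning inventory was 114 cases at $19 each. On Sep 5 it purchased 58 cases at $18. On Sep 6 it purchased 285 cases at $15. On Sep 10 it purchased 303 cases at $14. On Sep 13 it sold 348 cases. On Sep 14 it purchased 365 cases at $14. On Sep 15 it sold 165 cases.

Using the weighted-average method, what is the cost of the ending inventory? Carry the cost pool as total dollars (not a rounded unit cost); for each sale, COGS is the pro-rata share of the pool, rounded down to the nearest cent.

After Sep 1: 114 on hand, pool $2,166.00 (≈ $19.0000 each)
After Sep 5: 172 on hand, pool $3,210.00 (≈ $18.6628 each)
After Sep 6: 457 on hand, pool $7,485.00 (≈ $16.3786 each)
After Sep 10: 760 on hand, pool $11,727.00 (≈ $15.4303 each)
Sep 13, sell 348: 348/760 × $11,727.00 → $5,369.73
After Sep 14: 777 on hand, pool $11,467.27 (≈ $14.7584 each)
Sep 15, sell 165: 165/777 × $11,467.27 → $2,435.13
Total COGS = $5,369.73 + $2,435.13 = $7,804.86
Ending inventory (cost pool remaining) = $9,032.14

Ending inventory = $9,032.14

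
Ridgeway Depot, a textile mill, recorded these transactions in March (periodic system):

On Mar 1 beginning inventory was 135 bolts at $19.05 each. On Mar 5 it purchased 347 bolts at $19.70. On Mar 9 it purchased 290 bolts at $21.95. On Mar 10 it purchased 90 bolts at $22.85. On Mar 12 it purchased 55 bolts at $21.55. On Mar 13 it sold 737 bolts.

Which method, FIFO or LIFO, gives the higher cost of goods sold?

FIFO COGS: 135 @ $19.05 + 347 @ $19.70 + 255 @ $21.95 = $15,004.90
LIFO COGS: 55 @ $21.55 + 90 @ $22.85 + 290 @ $21.95 + 302 @ $19.70 = $15,556.65

LIFO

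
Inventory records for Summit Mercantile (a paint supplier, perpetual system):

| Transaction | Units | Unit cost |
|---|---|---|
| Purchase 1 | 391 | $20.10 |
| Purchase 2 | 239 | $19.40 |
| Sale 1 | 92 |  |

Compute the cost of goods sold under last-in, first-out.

COGS = $1,784.80

Sale 1 (92) [LIFO — newest first]: 92 @ $19.40 = $1,784.80
Ending inventory: 391 @ $20.10 + 147 @ $19.40 = $10,710.90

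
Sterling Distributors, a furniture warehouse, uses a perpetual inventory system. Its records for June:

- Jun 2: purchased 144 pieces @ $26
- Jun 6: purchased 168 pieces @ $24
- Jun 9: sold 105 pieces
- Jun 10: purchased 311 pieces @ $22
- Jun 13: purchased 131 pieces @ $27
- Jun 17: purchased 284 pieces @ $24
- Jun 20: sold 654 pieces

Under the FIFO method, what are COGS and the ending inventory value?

COGS = $18,275; ending inventory = $6,696

Jun 9, 105 sold [FIFO — oldest first]: 105 @ $26 = $2,730
Jun 20, 654 sold [FIFO — oldest first]: 39 @ $26 + 168 @ $24 + 311 @ $22 + 131 @ $27 + 5 @ $24 = $15,545
Total COGS = $2,730 + $15,545 = $18,275
Ending inventory: 279 @ $24 = $6,696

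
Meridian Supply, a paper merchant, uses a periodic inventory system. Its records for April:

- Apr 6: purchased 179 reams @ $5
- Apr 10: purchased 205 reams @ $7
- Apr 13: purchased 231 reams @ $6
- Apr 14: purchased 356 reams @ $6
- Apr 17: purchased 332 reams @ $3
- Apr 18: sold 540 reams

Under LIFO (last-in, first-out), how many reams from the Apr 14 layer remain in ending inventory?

Apr 18, 540 sold [LIFO — newest first]: 332 @ $3 + 208 @ $6 = $2,244
Ending inventory: 179 @ $5 + 205 @ $7 + 231 @ $6 + 148 @ $6 = $4,604

148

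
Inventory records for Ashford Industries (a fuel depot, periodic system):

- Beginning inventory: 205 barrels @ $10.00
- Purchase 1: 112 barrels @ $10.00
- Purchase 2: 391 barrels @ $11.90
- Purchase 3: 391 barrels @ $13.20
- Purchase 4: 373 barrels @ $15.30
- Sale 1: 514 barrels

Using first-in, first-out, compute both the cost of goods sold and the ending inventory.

COGS = $5,514.30; ending inventory = $13,176.70

Sale 1 (514) [FIFO — oldest first]: 205 @ $10.00 + 112 @ $10.00 + 197 @ $11.90 = $5,514.30
Ending inventory: 194 @ $11.90 + 391 @ $13.20 + 373 @ $15.30 = $13,176.70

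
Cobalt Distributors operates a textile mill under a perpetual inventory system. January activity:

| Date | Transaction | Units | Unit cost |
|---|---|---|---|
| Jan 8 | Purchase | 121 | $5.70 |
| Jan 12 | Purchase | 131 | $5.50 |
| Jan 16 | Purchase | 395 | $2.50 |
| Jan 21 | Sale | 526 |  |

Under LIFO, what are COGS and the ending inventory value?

COGS = $1,708.00; ending inventory = $689.70

Jan 21, 526 sold [LIFO — newest first]: 395 @ $2.50 + 131 @ $5.50 = $1,708.00
Ending inventory: 121 @ $5.70 = $689.70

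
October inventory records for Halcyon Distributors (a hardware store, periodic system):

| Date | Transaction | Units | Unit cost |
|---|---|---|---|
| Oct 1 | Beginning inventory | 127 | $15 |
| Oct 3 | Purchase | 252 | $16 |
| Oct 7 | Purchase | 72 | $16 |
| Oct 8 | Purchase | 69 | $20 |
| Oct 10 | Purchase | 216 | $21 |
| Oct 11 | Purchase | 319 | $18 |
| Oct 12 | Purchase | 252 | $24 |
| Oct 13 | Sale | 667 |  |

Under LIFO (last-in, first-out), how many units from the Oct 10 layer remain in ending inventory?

120

Oct 13, 667 sold [LIFO — newest first]: 252 @ $24 + 319 @ $18 + 96 @ $21 = $13,806
Ending inventory: 127 @ $15 + 252 @ $16 + 72 @ $16 + 69 @ $20 + 120 @ $21 = $10,989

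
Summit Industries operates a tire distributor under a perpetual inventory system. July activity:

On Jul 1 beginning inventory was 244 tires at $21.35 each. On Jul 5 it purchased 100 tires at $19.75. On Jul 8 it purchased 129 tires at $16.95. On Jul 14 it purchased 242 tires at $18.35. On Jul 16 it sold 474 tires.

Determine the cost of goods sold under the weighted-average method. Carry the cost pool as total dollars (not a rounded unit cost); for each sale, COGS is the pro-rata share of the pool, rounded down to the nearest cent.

COGS = $9,156.25

After Jul 1: 244 on hand, pool $5,209.40 (≈ $21.3500 each)
After Jul 5: 344 on hand, pool $7,184.40 (≈ $20.8849 each)
After Jul 8: 473 on hand, pool $9,370.95 (≈ $19.8117 each)
After Jul 14: 715 on hand, pool $13,811.65 (≈ $19.3170 each)
Jul 16, sell 474: 474/715 × $13,811.65 → $9,156.25
Ending inventory (cost pool remaining) = $4,655.40
Check: goods available $13,811.65 = COGS $9,156.25 + ending $4,655.40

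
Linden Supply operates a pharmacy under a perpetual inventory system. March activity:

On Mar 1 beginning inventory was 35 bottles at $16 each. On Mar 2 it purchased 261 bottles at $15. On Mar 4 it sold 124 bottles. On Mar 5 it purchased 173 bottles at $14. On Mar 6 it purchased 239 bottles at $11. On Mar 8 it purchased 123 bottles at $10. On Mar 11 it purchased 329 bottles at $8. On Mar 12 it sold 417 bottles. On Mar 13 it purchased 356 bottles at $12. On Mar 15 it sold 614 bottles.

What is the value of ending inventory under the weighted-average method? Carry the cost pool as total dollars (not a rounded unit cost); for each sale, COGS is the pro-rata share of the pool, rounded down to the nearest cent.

After Mar 1: 35 on hand, pool $560.00 (≈ $16.0000 each)
After Mar 2: 296 on hand, pool $4,475.00 (≈ $15.1182 each)
Mar 4, sell 124: 124/296 × $4,475.00 → $1,874.66
After Mar 5: 345 on hand, pool $5,022.34 (≈ $14.5575 each)
After Mar 6: 584 on hand, pool $7,651.34 (≈ $13.1016 each)
After Mar 8: 707 on hand, pool $8,881.34 (≈ $12.5620 each)
After Mar 11: 1036 on hand, pool $11,513.34 (≈ $11.1133 each)
Mar 12, sell 417: 417/1036 × $11,513.34 → $4,634.23
After Mar 13: 975 on hand, pool $11,151.11 (≈ $11.4370 each)
Mar 15, sell 614: 614/975 × $11,151.11 → $7,022.34
Total COGS = $1,874.66 + $4,634.23 + $7,022.34 = $13,531.23
Ending inventory (cost pool remaining) = $4,128.77
Check: goods available $17,660.00 = COGS $13,531.23 + ending $4,128.77

Ending inventory = $4,128.77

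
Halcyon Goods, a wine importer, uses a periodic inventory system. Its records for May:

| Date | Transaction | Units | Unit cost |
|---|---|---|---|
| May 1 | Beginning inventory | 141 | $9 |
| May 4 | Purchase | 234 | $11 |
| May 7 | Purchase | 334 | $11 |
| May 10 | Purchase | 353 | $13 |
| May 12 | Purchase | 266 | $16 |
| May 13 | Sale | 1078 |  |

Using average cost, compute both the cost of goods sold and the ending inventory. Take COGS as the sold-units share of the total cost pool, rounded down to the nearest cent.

May 13, sell 1078: 1078/1328 × $16,362.00 → $13,281.80
Ending inventory (cost pool remaining) = $3,080.20

COGS = $13,281.80; ending inventory = $3,080.20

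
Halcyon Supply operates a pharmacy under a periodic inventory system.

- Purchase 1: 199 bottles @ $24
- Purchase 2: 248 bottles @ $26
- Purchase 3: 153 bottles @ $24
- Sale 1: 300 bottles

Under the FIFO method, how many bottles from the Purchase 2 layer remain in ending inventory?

147

Sale 1 (300) [FIFO — oldest first]: 199 @ $24 + 101 @ $26 = $7,402
Ending inventory: 147 @ $26 + 153 @ $24 = $7,494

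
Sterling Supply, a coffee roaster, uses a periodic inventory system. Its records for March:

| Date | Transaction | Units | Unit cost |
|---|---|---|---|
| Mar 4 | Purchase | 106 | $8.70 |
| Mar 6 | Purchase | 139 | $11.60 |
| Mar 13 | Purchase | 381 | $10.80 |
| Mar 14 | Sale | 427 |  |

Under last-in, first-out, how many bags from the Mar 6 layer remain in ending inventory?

93

Mar 14, 427 sold [LIFO — newest first]: 381 @ $10.80 + 46 @ $11.60 = $4,648.40
Ending inventory: 106 @ $8.70 + 93 @ $11.60 = $2,001.00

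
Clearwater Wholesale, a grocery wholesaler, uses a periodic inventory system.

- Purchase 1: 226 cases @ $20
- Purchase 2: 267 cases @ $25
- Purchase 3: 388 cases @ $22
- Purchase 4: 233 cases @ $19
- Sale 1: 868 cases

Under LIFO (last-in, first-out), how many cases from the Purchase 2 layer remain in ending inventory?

20

Sale 1 (868) [LIFO — newest first]: 233 @ $19 + 388 @ $22 + 247 @ $25 = $19,138
Ending inventory: 226 @ $20 + 20 @ $25 = $5,020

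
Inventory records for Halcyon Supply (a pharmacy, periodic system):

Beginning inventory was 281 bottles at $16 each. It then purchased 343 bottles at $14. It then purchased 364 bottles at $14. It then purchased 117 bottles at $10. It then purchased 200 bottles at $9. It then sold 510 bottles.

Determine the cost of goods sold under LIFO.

COGS = $5,672

Sale 1 (510) [LIFO — newest first]: 200 @ $9 + 117 @ $10 + 193 @ $14 = $5,672
Ending inventory: 281 @ $16 + 343 @ $14 + 171 @ $14 = $11,692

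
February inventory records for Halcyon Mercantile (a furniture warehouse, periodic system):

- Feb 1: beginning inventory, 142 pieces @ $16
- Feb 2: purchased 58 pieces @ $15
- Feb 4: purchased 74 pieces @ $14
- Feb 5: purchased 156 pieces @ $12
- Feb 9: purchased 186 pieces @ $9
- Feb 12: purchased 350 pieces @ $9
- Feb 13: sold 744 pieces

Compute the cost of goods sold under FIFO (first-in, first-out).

Feb 13, 744 sold [FIFO — oldest first]: 142 @ $16 + 58 @ $15 + 74 @ $14 + 156 @ $12 + 186 @ $9 + 128 @ $9 = $8,876
Ending inventory: 222 @ $9 = $1,998

COGS = $8,876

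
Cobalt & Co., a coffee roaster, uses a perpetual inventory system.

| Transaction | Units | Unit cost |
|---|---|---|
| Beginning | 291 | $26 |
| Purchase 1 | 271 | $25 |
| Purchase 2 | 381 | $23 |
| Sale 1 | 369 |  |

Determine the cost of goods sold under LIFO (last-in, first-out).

COGS = $8,487

Sale 1 (369) [LIFO — newest first]: 369 @ $23 = $8,487
Ending inventory: 291 @ $26 + 271 @ $25 + 12 @ $23 = $14,617
Check: goods available $23,104 = COGS $8,487 + ending $14,617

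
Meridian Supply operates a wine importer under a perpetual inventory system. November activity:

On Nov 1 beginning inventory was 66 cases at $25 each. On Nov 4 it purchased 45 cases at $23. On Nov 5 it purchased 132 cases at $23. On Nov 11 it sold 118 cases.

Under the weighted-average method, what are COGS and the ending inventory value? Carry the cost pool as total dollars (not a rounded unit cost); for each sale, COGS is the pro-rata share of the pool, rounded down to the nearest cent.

After Nov 1: 66 on hand, pool $1,650.00 (≈ $25.0000 each)
After Nov 4: 111 on hand, pool $2,685.00 (≈ $24.1892 each)
After Nov 5: 243 on hand, pool $5,721.00 (≈ $23.5432 each)
Nov 11, sell 118: 118/243 × $5,721.00 → $2,778.09
Ending inventory (cost pool remaining) = $2,942.91

COGS = $2,778.09; ending inventory = $2,942.91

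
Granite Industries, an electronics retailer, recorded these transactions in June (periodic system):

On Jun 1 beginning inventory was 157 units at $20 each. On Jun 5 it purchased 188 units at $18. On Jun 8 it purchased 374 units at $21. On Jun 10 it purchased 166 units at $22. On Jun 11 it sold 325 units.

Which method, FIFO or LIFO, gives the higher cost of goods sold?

LIFO

FIFO COGS: 157 @ $20 + 168 @ $18 = $6,164
LIFO COGS: 166 @ $22 + 159 @ $21 = $6,991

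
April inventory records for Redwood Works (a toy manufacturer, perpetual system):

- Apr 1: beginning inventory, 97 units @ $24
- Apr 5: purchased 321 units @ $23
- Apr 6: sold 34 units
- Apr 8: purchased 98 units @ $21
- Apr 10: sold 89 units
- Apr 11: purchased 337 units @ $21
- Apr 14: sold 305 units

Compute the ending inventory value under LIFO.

Apr 6, 34 sold [LIFO — newest first]: 34 @ $23 = $782
Apr 10, 89 sold [LIFO — newest first]: 89 @ $21 = $1,869
Apr 14, 305 sold [LIFO — newest first]: 305 @ $21 = $6,405
Total COGS = $782 + $1,869 + $6,405 = $9,056
Ending inventory: 97 @ $24 + 287 @ $23 + 9 @ $21 + 32 @ $21 = $9,790
Check: goods available $18,846 = COGS $9,056 + ending $9,790

Ending inventory = $9,790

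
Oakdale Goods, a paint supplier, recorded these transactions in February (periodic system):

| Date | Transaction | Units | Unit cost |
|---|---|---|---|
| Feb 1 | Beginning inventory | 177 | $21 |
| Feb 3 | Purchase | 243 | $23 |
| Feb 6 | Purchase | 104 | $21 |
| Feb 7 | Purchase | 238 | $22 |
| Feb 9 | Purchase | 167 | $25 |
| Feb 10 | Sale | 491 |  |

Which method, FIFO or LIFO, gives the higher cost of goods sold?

LIFO

FIFO COGS: 177 @ $21 + 243 @ $23 + 71 @ $21 = $10,797
LIFO COGS: 167 @ $25 + 238 @ $22 + 86 @ $21 = $11,217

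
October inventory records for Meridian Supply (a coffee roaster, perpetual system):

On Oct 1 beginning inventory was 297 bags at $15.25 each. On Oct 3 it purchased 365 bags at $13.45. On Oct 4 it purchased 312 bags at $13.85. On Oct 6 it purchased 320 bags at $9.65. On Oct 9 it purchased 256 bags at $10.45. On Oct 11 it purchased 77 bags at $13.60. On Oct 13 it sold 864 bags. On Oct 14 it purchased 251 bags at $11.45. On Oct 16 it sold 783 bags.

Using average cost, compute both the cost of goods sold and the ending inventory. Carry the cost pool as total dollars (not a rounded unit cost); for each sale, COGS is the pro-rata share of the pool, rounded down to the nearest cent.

COGS = $20,591.73; ending inventory = $2,852.32

After Oct 1: 297 on hand, pool $4,529.25 (≈ $15.2500 each)
After Oct 3: 662 on hand, pool $9,438.50 (≈ $14.2576 each)
After Oct 4: 974 on hand, pool $13,759.70 (≈ $14.1270 each)
After Oct 6: 1294 on hand, pool $16,847.70 (≈ $13.0199 each)
After Oct 9: 1550 on hand, pool $19,522.90 (≈ $12.5954 each)
After Oct 11: 1627 on hand, pool $20,570.10 (≈ $12.6430 each)
Oct 13, sell 864: 864/1627 × $20,570.10 → $10,923.51
After Oct 14: 1014 on hand, pool $12,520.54 (≈ $12.3477 each)
Oct 16, sell 783: 783/1014 × $12,520.54 → $9,668.22
Total COGS = $10,923.51 + $9,668.22 = $20,591.73
Ending inventory (cost pool remaining) = $2,852.32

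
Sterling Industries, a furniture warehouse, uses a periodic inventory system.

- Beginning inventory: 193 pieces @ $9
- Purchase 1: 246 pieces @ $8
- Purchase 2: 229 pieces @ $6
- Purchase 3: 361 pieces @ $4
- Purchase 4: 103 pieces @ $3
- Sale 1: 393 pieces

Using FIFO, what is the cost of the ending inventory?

Sale 1 (393) [FIFO — oldest first]: 193 @ $9 + 200 @ $8 = $3,337
Ending inventory: 46 @ $8 + 229 @ $6 + 361 @ $4 + 103 @ $3 = $3,495
Check: goods available $6,832 = COGS $3,337 + ending $3,495

Ending inventory = $3,495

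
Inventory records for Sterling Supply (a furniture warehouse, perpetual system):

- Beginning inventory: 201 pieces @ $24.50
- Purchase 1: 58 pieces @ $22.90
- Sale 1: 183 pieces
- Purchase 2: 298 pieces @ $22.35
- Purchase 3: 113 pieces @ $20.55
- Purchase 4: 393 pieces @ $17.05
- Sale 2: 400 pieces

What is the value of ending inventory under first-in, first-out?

Sale 1 (183) [FIFO — oldest first]: 183 @ $24.50 = $4,483.50
Sale 2 (400) [FIFO — oldest first]: 18 @ $24.50 + 58 @ $22.90 + 298 @ $22.35 + 26 @ $20.55 = $8,963.80
Total COGS = $4,483.50 + $8,963.80 = $13,447.30
Ending inventory: 87 @ $20.55 + 393 @ $17.05 = $8,488.50

Ending inventory = $8,488.50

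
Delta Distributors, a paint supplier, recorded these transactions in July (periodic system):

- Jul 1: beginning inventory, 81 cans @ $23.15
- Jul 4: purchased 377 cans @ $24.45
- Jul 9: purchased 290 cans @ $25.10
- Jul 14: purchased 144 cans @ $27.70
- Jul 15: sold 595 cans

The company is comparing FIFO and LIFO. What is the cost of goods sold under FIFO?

FIFO COGS: 81 @ $23.15 + 377 @ $24.45 + 137 @ $25.10 = $14,531.50
LIFO COGS: 144 @ $27.70 + 290 @ $25.10 + 161 @ $24.45 = $15,204.25

COGS = $14,531.50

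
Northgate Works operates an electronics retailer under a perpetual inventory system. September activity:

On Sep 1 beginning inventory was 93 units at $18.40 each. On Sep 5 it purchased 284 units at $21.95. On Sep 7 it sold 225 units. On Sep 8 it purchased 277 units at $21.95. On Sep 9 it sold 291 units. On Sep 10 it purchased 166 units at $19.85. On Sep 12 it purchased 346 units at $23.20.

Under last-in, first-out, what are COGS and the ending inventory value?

COGS = $11,326.20; ending inventory = $14,021.25

Sep 7, 225 sold [LIFO — newest first]: 225 @ $21.95 = $4,938.75
Sep 9, 291 sold [LIFO — newest first]: 277 @ $21.95 + 14 @ $21.95 = $6,387.45
Total COGS = $4,938.75 + $6,387.45 = $11,326.20
Ending inventory: 93 @ $18.40 + 45 @ $21.95 + 166 @ $19.85 + 346 @ $23.20 = $14,021.25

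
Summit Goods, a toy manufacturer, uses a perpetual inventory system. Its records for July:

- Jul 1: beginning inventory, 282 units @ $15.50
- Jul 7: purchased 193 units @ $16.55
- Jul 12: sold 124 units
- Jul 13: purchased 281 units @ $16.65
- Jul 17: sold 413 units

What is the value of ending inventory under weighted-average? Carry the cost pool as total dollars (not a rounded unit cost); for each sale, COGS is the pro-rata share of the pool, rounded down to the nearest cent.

After Jul 1: 282 on hand, pool $4,371.00 (≈ $15.5000 each)
After Jul 7: 475 on hand, pool $7,565.15 (≈ $15.9266 each)
Jul 12, sell 124: 124/475 × $7,565.15 → $1,974.90
After Jul 13: 632 on hand, pool $10,268.90 (≈ $16.2483 each)
Jul 17, sell 413: 413/632 × $10,268.90 → $6,710.53
Total COGS = $1,974.90 + $6,710.53 = $8,685.43
Ending inventory (cost pool remaining) = $3,558.37

Ending inventory = $3,558.37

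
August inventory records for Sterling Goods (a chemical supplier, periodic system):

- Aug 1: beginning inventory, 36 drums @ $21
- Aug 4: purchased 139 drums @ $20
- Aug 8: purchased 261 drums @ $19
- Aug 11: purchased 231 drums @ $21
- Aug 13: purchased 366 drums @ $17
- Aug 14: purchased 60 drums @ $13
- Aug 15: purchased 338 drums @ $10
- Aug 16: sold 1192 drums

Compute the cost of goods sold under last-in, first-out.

Aug 16, 1192 sold [LIFO — newest first]: 338 @ $10 + 60 @ $13 + 366 @ $17 + 231 @ $21 + 197 @ $19 = $18,976
Ending inventory: 36 @ $21 + 139 @ $20 + 64 @ $19 = $4,752
Check: goods available $23,728 = COGS $18,976 + ending $4,752

COGS = $18,976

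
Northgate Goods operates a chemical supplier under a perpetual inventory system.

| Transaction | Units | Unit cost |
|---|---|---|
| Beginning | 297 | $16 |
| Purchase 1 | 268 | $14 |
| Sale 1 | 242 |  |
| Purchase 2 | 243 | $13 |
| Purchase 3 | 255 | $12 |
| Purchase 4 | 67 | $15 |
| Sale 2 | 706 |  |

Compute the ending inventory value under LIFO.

Ending inventory = $2,912

Sale 1 (242) [LIFO — newest first]: 242 @ $14 = $3,388
Sale 2 (706) [LIFO — newest first]: 67 @ $15 + 255 @ $12 + 243 @ $13 + 26 @ $14 + 115 @ $16 = $9,428
Total COGS = $3,388 + $9,428 = $12,816
Ending inventory: 182 @ $16 = $2,912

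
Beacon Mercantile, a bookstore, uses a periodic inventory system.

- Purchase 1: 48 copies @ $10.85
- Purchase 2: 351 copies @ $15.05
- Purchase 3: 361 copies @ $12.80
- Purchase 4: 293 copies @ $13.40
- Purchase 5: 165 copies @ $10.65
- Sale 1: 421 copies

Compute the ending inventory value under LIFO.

Ending inventory = $10,919.95

Sale 1 (421) [LIFO — newest first]: 165 @ $10.65 + 256 @ $13.40 = $5,187.65
Ending inventory: 48 @ $10.85 + 351 @ $15.05 + 361 @ $12.80 + 37 @ $13.40 = $10,919.95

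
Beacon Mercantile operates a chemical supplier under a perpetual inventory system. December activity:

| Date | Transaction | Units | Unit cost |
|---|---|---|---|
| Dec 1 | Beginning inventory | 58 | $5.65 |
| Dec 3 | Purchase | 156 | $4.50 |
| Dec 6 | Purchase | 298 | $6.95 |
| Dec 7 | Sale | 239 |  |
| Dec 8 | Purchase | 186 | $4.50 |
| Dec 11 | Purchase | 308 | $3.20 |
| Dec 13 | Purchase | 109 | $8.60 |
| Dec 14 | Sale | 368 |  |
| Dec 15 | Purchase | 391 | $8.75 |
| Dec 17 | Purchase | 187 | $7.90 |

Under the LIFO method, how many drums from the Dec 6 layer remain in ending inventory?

59

Dec 7, 239 sold [LIFO — newest first]: 239 @ $6.95 = $1,661.05
Dec 14, 368 sold [LIFO — newest first]: 109 @ $8.60 + 259 @ $3.20 = $1,766.20
Total COGS = $1,661.05 + $1,766.20 = $3,427.25
Ending inventory: 58 @ $5.65 + 156 @ $4.50 + 59 @ $6.95 + 186 @ $4.50 + 49 @ $3.20 + 391 @ $8.75 + 187 @ $7.90 = $7,332.10
Check: goods available $10,759.35 = COGS $3,427.25 + ending $7,332.10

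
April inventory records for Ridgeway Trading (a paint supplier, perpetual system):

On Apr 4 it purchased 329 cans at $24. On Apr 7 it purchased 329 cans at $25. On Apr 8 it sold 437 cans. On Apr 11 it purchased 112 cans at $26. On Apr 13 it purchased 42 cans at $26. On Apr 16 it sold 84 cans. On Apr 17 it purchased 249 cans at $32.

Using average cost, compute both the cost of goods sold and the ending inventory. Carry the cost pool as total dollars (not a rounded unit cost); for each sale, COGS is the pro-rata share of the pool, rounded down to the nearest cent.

COGS = $12,816.24; ending inventory = $15,276.76

After Apr 4: 329 on hand, pool $7,896.00 (≈ $24.0000 each)
After Apr 7: 658 on hand, pool $16,121.00 (≈ $24.5000 each)
Apr 8, sell 437: 437/658 × $16,121.00 → $10,706.50
After Apr 11: 333 on hand, pool $8,326.50 (≈ $25.0045 each)
After Apr 13: 375 on hand, pool $9,418.50 (≈ $25.1160 each)
Apr 16, sell 84: 84/375 × $9,418.50 → $2,109.74
After Apr 17: 540 on hand, pool $15,276.76 (≈ $28.2903 each)
Total COGS = $10,706.50 + $2,109.74 = $12,816.24
Ending inventory (cost pool remaining) = $15,276.76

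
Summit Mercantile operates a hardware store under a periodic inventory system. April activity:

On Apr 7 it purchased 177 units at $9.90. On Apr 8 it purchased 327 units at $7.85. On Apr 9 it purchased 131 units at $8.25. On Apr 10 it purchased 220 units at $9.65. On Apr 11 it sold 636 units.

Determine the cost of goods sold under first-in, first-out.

COGS = $5,409.65

Apr 11, 636 sold [FIFO — oldest first]: 177 @ $9.90 + 327 @ $7.85 + 131 @ $8.25 + 1 @ $9.65 = $5,409.65
Ending inventory: 219 @ $9.65 = $2,113.35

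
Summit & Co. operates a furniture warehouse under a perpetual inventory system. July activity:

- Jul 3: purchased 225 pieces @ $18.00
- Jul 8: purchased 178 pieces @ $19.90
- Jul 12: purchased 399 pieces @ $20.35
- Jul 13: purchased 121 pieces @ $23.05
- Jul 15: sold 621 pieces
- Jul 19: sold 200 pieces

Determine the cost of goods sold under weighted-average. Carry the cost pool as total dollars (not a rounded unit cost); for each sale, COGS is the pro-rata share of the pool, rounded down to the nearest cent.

After Jul 3: 225 on hand, pool $4,050.00 (≈ $18.0000 each)
After Jul 8: 403 on hand, pool $7,592.20 (≈ $18.8392 each)
After Jul 12: 802 on hand, pool $15,711.85 (≈ $19.5908 each)
After Jul 13: 923 on hand, pool $18,500.90 (≈ $20.0443 each)
Jul 15, sell 621: 621/923 × $18,500.90 → $12,447.51
Jul 19, sell 200: 200/302 × $6,053.39 → $4,008.86
Total COGS = $12,447.51 + $4,008.86 = $16,456.37
Ending inventory (cost pool remaining) = $2,044.53

COGS = $16,456.37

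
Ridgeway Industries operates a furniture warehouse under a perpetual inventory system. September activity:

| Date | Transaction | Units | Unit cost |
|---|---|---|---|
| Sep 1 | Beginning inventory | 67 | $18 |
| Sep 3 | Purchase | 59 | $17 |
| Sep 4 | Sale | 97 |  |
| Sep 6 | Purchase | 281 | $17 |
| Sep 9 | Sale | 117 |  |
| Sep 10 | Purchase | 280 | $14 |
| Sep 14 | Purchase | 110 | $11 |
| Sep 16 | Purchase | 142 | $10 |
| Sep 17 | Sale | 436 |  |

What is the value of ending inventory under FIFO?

Ending inventory = $3,148

Sep 4, 97 sold [FIFO — oldest first]: 67 @ $18 + 30 @ $17 = $1,716
Sep 9, 117 sold [FIFO — oldest first]: 29 @ $17 + 88 @ $17 = $1,989
Sep 17, 436 sold [FIFO — oldest first]: 193 @ $17 + 243 @ $14 = $6,683
Total COGS = $1,716 + $1,989 + $6,683 = $10,388
Ending inventory: 37 @ $14 + 110 @ $11 + 142 @ $10 = $3,148
Check: goods available $13,536 = COGS $10,388 + ending $3,148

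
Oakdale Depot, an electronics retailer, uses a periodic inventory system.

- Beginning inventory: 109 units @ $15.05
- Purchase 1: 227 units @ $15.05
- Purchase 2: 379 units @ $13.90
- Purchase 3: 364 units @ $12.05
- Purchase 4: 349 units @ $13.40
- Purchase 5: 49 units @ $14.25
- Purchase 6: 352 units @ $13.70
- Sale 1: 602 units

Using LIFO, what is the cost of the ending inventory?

Ending inventory = $16,694.30

Sale 1 (602) [LIFO — newest first]: 352 @ $13.70 + 49 @ $14.25 + 201 @ $13.40 = $8,214.05
Ending inventory: 109 @ $15.05 + 227 @ $15.05 + 379 @ $13.90 + 364 @ $12.05 + 148 @ $13.40 = $16,694.30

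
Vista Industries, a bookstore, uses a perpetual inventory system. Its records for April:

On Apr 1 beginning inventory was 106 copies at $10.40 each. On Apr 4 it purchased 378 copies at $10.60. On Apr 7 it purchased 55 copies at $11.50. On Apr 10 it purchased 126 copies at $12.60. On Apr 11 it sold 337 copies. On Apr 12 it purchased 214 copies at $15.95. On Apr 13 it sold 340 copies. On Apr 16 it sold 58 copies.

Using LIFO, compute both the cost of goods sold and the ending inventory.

COGS = $9,237.40; ending inventory = $1,505.20

Apr 11, 337 sold [LIFO — newest first]: 126 @ $12.60 + 55 @ $11.50 + 156 @ $10.60 = $3,873.70
Apr 13, 340 sold [LIFO — newest first]: 214 @ $15.95 + 126 @ $10.60 = $4,748.90
Apr 16, 58 sold [LIFO — newest first]: 58 @ $10.60 = $614.80
Total COGS = $3,873.70 + $4,748.90 + $614.80 = $9,237.40
Ending inventory: 106 @ $10.40 + 38 @ $10.60 = $1,505.20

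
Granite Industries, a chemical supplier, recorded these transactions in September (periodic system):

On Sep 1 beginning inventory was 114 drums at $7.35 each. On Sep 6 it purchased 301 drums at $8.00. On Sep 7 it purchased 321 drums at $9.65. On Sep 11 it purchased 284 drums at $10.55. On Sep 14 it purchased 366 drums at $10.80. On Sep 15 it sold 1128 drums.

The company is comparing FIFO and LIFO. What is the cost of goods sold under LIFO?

FIFO COGS: 114 @ $7.35 + 301 @ $8.00 + 321 @ $9.65 + 284 @ $10.55 + 108 @ $10.80 = $10,506.15
LIFO COGS: 366 @ $10.80 + 284 @ $10.55 + 321 @ $9.65 + 157 @ $8.00 = $11,302.65

COGS = $11,302.65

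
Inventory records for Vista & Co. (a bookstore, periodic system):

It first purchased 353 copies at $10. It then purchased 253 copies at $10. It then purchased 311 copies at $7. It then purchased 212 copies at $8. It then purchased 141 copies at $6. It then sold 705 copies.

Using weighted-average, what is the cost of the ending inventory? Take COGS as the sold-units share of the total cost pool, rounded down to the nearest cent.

Sale 1, sell 705: 705/1270 × $10,779.00 → $5,983.61
Ending inventory (cost pool remaining) = $4,795.39
Check: goods available $10,779.00 = COGS $5,983.61 + ending $4,795.39

Ending inventory = $4,795.39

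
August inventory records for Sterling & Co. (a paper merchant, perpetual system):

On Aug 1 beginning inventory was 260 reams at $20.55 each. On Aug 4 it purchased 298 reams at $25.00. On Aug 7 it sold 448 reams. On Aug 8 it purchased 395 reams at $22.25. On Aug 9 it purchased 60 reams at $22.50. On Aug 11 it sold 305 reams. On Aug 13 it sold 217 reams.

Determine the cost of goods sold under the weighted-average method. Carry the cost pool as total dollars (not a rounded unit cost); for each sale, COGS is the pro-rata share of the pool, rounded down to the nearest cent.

COGS = $21,968.19

After Aug 1: 260 on hand, pool $5,343.00 (≈ $20.5500 each)
After Aug 4: 558 on hand, pool $12,793.00 (≈ $22.9265 each)
Aug 7, sell 448: 448/558 × $12,793.00 → $10,271.08
After Aug 8: 505 on hand, pool $11,310.67 (≈ $22.3974 each)
After Aug 9: 565 on hand, pool $12,660.67 (≈ $22.4083 each)
Aug 11, sell 305: 305/565 × $12,660.67 → $6,834.52
Aug 13, sell 217: 217/260 × $5,826.15 → $4,862.59
Total COGS = $10,271.08 + $6,834.52 + $4,862.59 = $21,968.19
Ending inventory (cost pool remaining) = $963.56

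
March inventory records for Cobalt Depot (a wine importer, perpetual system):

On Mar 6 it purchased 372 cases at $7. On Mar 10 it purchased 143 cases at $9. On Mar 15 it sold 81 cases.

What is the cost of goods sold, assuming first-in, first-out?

COGS = $567

Mar 15, 81 sold [FIFO — oldest first]: 81 @ $7 = $567
Ending inventory: 291 @ $7 + 143 @ $9 = $3,324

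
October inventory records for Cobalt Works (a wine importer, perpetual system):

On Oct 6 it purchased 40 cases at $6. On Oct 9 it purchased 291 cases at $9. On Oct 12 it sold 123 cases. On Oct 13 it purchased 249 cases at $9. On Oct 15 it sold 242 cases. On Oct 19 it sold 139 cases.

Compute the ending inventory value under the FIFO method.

Ending inventory = $684

Oct 12, 123 sold [FIFO — oldest first]: 40 @ $6 + 83 @ $9 = $987
Oct 15, 242 sold [FIFO — oldest first]: 208 @ $9 + 34 @ $9 = $2,178
Oct 19, 139 sold [FIFO — oldest first]: 139 @ $9 = $1,251
Total COGS = $987 + $2,178 + $1,251 = $4,416
Ending inventory: 76 @ $9 = $684
Check: goods available $5,100 = COGS $4,416 + ending $684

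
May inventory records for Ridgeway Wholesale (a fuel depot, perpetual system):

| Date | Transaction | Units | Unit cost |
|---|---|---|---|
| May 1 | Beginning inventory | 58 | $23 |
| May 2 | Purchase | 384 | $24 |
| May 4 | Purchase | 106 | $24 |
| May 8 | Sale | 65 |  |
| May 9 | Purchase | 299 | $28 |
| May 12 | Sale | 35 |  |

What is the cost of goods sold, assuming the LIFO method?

COGS = $2,540

May 8, 65 sold [LIFO — newest first]: 65 @ $24 = $1,560
May 12, 35 sold [LIFO — newest first]: 35 @ $28 = $980
Total COGS = $1,560 + $980 = $2,540
Ending inventory: 58 @ $23 + 384 @ $24 + 41 @ $24 + 264 @ $28 = $18,926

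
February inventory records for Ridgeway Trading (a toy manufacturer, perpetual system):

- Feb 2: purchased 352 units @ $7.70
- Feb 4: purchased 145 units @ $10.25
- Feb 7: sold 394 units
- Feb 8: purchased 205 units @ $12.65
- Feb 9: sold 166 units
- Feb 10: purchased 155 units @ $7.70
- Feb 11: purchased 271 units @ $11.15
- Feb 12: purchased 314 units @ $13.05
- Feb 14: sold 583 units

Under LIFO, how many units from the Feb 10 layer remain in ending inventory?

155

Feb 7, 394 sold [LIFO — newest first]: 145 @ $10.25 + 249 @ $7.70 = $3,403.55
Feb 9, 166 sold [LIFO — newest first]: 166 @ $12.65 = $2,099.90
Feb 14, 583 sold [LIFO — newest first]: 314 @ $13.05 + 269 @ $11.15 = $7,097.05
Total COGS = $3,403.55 + $2,099.90 + $7,097.05 = $12,600.50
Ending inventory: 103 @ $7.70 + 39 @ $12.65 + 155 @ $7.70 + 2 @ $11.15 = $2,502.25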